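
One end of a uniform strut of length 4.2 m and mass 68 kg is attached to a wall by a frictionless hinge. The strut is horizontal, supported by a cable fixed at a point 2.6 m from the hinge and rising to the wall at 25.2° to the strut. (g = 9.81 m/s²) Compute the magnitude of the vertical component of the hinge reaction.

|H_y| ≈ 128 N

Take torques about the hinge: T sin 25.2° · 2.6 = 68×9.81×2.1 = 1400.9 N·m.
So T = 1400.9 / (0.4258 × 2.6) = 1265.4 N.
ΣF_y = 0: H_y = (68×9.81) − T sin 25.2° = 667.08 − 538.8 = 128.28 N.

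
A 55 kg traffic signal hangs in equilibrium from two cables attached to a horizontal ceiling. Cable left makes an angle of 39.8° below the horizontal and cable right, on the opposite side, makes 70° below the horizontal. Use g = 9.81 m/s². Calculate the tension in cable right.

T_right ≈ 441 N

Weight W = 55 × 9.81 = 539.6 N acts straight down.
Horizontal: T_left cos 39.8° = T_right cos 70°  →  T_left = 0.4452 T_right.
Vertical: T_left sin 39.8° + T_right sin 70° = 539.6.
Substituting the horizontal relation into the vertical equation gives 1.225 T_right = 539.6, so T_right = 440.6 N.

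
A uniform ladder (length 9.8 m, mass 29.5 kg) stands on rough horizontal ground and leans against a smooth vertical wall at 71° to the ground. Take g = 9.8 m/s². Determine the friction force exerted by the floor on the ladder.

Torques about the foot: N_wall · 9.8 sin 71° = 29.5×9.8×4.9 cos 71° → N_wall = 49.773 N.
ΣF_x = 0: f_floor = N_wall = 49.773 N.

f ≈ 49.8 N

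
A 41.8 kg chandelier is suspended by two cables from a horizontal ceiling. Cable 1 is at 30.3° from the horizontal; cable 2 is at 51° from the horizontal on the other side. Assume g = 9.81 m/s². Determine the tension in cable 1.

T_1 ≈ 261 N

Weight W = 41.8 × 9.81 = 410.1 N acts straight down.
Horizontal: T_1 cos 30.3° = T_2 cos 51°  →  T_2 = 1.372 T_1.
Vertical: T_1 sin 30.3° + T_2 sin 51° = 410.1.
Substituting the horizontal relation into the vertical equation gives 1.571 T_1 = 410.1, so T_1 = 261.1 N.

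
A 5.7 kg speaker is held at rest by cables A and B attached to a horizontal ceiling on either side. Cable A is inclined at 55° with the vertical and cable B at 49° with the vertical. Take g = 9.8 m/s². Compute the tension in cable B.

Angles from the horizontal: cable A is 90° − 55° = 35°, cable B is 90° − 49° = 41°.
Weight W = 5.7 × 9.8 = 55.86 N acts straight down.
Horizontal: T_A cos 35° = T_B cos 41°  →  T_A = 0.9213 T_B.
Vertical: T_A sin 35° + T_B sin 41° = 55.86.
Substituting the horizontal relation into the vertical equation gives 1.185 T_B = 55.86, so T_B = 47.16 N.

T_B ≈ 47.2 N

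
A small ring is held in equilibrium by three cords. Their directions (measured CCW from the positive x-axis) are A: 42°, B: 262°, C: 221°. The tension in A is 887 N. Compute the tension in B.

Resolve: ΣF_x = 887 cos 42° + T_B cos 262° + T_C cos 221° = 0.
        ΣF_y = 887 sin 42° + T_B sin 262° + T_C sin 221° = 0.
The known terms sum to (659.2, 593.5) N, so -0.1392 T_B − 0.7547 T_C = -659.2 and -0.9903 T_B − 0.6561 T_C = -593.5.
Solving simultaneously: T_B = 23.60 N, T_C = 869.1 N.

T_B ≈ 23.6 N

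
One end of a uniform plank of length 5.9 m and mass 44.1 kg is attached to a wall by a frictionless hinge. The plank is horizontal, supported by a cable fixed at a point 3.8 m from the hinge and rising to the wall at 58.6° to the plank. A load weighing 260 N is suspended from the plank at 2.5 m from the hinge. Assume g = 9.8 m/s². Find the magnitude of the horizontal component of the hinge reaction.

Take torques about the hinge: T sin 58.6° · 3.8 = 44.1×9.8×2.95 + 260×2.5 = 1924.9 N·m.
So T = 1924.9 / (0.8536 × 3.8) = 593.47 N.
ΣF_x = 0: H_x = T cos 58.6° = 309.21 N.

H_x ≈ 309 N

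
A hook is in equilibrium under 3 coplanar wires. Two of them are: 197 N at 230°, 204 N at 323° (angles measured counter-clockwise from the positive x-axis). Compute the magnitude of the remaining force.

F ≈ 276 N

Sum the known components: ΣF_x = 36.29 N, ΣF_y = -273.7 N.
For equilibrium the remaining force must supply (−ΣF_x, −ΣF_y) = (-36.29, 273.7) N.
Magnitude = √((-36.29)² + (273.7)²) = 276.1 N; direction = atan2(273.7, -36.29) = 97.6°.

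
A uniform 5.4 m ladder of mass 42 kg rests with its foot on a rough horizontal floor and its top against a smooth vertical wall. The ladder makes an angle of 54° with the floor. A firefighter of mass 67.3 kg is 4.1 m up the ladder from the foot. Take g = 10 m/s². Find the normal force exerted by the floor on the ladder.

ΣF_y = 0: N_floor = 42×10 + 67.3×10 = 1093 N.

N_floor ≈ 1090 N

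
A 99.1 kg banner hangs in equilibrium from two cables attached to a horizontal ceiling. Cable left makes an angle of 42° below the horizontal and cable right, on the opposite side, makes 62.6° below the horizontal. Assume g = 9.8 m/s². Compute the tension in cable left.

T_left ≈ 462 N

Weight W = 99.1 × 9.8 = 971.2 N acts straight down.
Horizontal: T_left cos 42° = T_right cos 62.6°  →  T_right = 1.615 T_left.
Vertical: T_left sin 42° + T_right sin 62.6° = 971.2.
Substituting the horizontal relation into the vertical equation gives 2.103 T_left = 971.2, so T_left = 461.9 N.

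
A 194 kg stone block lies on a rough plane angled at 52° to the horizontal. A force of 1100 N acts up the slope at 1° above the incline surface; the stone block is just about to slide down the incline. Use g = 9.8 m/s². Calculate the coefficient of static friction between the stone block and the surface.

On the verge of sliding down the incline, friction is at its maximum μN and acts up the slope.
Perpendicular to incline: N = W cos 52° − P sin 1° = 1170 − 19.2 = 1151 N.
Along incline: P cos 1° + μN = W sin 52° → μ = (W sin 52° − P cos 1°) / N = 0.346.

μ ≈ 0.346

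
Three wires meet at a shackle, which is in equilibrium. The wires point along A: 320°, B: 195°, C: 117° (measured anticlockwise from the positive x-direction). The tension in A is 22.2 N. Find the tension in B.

Resolve: ΣF_x = 22.2 cos 320° + T_B cos 195° + T_C cos 117° = 0.
        ΣF_y = 22.2 sin 320° + T_B sin 195° + T_C sin 117° = 0.
The known terms sum to (17.01, -14.27) N, so -0.9659 T_B − 0.4540 T_C = -17.01 and -0.2588 T_B + 0.8910 T_C = 14.27.
Solving simultaneously: T_B = 8.868 N, T_C = 18.59 N.

T_B ≈ 8.87 N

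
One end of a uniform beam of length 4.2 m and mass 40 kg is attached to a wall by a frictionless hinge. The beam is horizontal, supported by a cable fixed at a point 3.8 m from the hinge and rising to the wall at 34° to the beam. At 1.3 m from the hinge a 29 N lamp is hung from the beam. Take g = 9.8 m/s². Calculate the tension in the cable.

T ≈ 405 N

Take torques about the hinge: T sin 34° · 3.8 = 40×9.8×2.1 + 29×1.3 = 860.9 N·m.
So T = 860.9 / (0.5592 × 3.8) = 405.14 N.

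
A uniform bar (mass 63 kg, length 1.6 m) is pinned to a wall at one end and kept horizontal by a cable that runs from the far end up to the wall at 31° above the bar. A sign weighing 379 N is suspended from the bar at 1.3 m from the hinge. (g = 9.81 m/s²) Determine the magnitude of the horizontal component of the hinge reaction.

H_x ≈ 1030 N

Take torques about the hinge: T sin 31° · 1.6 = 63×9.81×0.8 + 379×1.3 = 987.12 N·m.
So T = 987.12 / (0.5150 × 1.6) = 1197.9 N.
ΣF_x = 0: H_x = T cos 31° = 1026.8 N.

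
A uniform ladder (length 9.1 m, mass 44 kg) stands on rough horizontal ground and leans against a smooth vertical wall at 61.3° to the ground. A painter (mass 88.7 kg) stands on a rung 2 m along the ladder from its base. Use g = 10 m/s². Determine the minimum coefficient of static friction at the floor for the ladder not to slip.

ΣF_y = 0: N_floor = 44×10 + 88.7×10 = 1327 N.
Torques about the foot: N_wall · 9.1 sin 61.3° = 44×10×4.55 cos 61.3° + 88.7×10×2 cos 61.3° → N_wall = 227.18 N.
ΣF_x = 0: f_floor = N_wall = 227.18 N.
μ_min = f_floor / N_floor = 227.18 / 1327 = 0.1712.

μ_min ≈ 0.171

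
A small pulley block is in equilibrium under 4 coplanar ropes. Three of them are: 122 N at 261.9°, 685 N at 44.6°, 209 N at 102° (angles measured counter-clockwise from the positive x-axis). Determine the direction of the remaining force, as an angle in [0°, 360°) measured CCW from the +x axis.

Sum the known components: ΣF_x = 427.1 N, ΣF_y = 564.6 N.
For equilibrium the remaining force must supply (−ΣF_x, −ΣF_y) = (-427.1, -564.6) N.
Magnitude = √((-427.1)² + (-564.6)²) = 708 N; direction = atan2(-564.6, -427.1) = 232.9°.

θ ≈ 233°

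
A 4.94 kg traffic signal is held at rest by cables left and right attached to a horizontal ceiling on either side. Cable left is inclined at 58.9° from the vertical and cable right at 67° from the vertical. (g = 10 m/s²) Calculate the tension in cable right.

Angles from the horizontal: cable left is 90° − 58.9° = 31.1°, cable right is 90° − 67° = 23°.
Weight W = 4.94 × 10 = 49.4 N acts straight down.
Horizontal: T_left cos 31.1° = T_right cos 23°  →  T_left = 1.075 T_right.
Vertical: T_left sin 31.1° + T_right sin 23° = 49.4.
Substituting the horizontal relation into the vertical equation gives 0.946 T_right = 49.4, so T_right = 52.22 N.

T_right ≈ 52.2 N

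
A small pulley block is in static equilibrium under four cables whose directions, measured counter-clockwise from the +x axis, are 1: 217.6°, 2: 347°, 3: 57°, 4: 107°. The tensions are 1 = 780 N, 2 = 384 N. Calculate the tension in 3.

T_3 ≈ 519 N

Resolve: ΣF_x = 780 cos 217.6° + 384 cos 347° + T_3 cos 57° + T_4 cos 107° = 0.
        ΣF_y = 780 sin 217.6° + 384 sin 347° + T_3 sin 57° + T_4 sin 107° = 0.
The known terms sum to (-243.8, -562.3) N, so 0.5446 T_3 − 0.2924 T_4 = 243.8 and 0.8387 T_3 + 0.9563 T_4 = 562.3.
Solving simultaneously: T_3 = 519 N, T_4 = 132.8 N.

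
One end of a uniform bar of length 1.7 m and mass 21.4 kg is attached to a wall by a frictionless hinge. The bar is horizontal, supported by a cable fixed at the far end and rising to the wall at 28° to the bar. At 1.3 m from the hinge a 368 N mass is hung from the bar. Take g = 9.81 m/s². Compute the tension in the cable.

T ≈ 823 N

Take torques about the hinge: T sin 28° · 1.7 = 21.4×9.81×0.85 + 368×1.3 = 656.84 N·m.
So T = 656.84 / (0.4695 × 1.7) = 823.01 N.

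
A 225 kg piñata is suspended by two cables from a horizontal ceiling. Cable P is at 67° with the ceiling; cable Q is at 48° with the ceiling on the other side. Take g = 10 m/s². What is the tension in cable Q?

Weight W = 225 × 10 = 2250 N acts straight down.
Horizontal: T_P cos 67° = T_Q cos 48°  →  T_P = 1.713 T_Q.
Vertical: T_P sin 67° + T_Q sin 48° = 2250.
Substituting the horizontal relation into the vertical equation gives 2.32 T_Q = 2250, so T_Q = 970 N.

T_Q ≈ 970 N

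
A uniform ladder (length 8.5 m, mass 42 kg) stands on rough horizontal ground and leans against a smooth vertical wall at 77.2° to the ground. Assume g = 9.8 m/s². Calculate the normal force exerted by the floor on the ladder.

N_floor ≈ 412 N

ΣF_y = 0: N_floor = 42×9.8 = 411.6 N.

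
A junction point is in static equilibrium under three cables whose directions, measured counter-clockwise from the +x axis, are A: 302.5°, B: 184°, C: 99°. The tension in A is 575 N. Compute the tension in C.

Resolve: ΣF_x = 575 cos 302.5° + T_B cos 184° + T_C cos 99° = 0.
        ΣF_y = 575 sin 302.5° + T_B sin 184° + T_C sin 99° = 0.
The known terms sum to (308.9, -485) N, so -0.9976 T_B − 0.1564 T_C = -308.9 and -0.0698 T_B + 0.9877 T_C = 485.
Solving simultaneously: T_B = 230.2 N, T_C = 507.3 N.

T_C ≈ 507 N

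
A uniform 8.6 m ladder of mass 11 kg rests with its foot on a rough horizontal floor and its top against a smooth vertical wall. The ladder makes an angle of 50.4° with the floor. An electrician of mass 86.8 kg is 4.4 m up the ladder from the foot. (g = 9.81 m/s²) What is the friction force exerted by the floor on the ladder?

f ≈ 405 N

Torques about the foot: N_wall · 8.6 sin 50.4° = 11×9.81×4.3 cos 50.4° + 86.8×9.81×4.4 cos 50.4° → N_wall = 405.04 N.
ΣF_x = 0: f_floor = N_wall = 405.04 N.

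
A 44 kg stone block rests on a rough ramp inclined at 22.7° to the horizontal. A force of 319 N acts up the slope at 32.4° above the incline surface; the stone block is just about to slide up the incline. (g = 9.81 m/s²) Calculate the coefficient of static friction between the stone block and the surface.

On the verge of sliding up the incline, friction is at its maximum μN and acts down the slope.
Perpendicular to incline: N = W cos 22.7° − P sin 32.4° = 398.2 − 170.9 = 227.3 N.
Along incline: P cos 32.4° − μN = W sin 22.7° → μ = −(W sin 22.7° − P cos 32.4°) / N = 0.4522.

μ ≈ 0.452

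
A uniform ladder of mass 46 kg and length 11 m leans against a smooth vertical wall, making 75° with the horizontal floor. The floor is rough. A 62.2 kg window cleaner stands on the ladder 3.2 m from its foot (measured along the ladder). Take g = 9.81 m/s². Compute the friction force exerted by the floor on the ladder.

Torques about the foot: N_wall · 11 sin 75° = 46×9.81×5.5 cos 75° + 62.2×9.81×3.2 cos 75° → N_wall = 108.02 N.
ΣF_x = 0: f_floor = N_wall = 108.02 N.

f ≈ 108 N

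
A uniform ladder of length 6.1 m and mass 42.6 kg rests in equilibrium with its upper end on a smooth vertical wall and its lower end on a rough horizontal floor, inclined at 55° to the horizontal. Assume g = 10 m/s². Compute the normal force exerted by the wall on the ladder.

N_wall ≈ 149 N

Torques about the foot: N_wall · 6.1 sin 55° = 42.6×10×3.05 cos 55° → N_wall = 149.14 N.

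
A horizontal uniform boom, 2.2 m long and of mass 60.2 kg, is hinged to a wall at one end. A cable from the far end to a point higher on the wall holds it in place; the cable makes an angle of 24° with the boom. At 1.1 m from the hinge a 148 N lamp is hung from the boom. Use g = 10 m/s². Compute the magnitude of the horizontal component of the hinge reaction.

Take torques about the hinge: T sin 24° · 2.2 = 60.2×10×1.1 + 148×1.1 = 825 N·m.
So T = 825 / (0.4067 × 2.2) = 921.97 N.
ΣF_x = 0: H_x = T cos 24° = 842.26 N.

H_x ≈ 842 N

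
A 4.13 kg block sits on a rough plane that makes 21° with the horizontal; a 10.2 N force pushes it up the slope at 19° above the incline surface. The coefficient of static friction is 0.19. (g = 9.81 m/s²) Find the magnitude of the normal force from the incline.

Axes along / perpendicular to the incline. W sin 21° = 14.52 N down-slope; W cos 21° = 37.82 N into the surface.
Perpendicular: N = W cos 21° − P sin 19° = 37.82 − 3.321 = 34.5 N.
Along incline: P cos 19° + f = W sin 21° (friction acts up-slope) → f = 14.52 − 9.644 = 4.875 N.
|f| = 4.875 N ≤ μN = 6.556 N, so the block is indeed static.

N ≈ 34.5 N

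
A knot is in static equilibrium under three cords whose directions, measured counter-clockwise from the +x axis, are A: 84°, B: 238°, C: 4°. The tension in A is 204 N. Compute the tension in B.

Resolve: ΣF_x = 204 cos 84° + T_B cos 238° + T_C cos 4° = 0.
        ΣF_y = 204 sin 84° + T_B sin 238° + T_C sin 4° = 0.
The known terms sum to (21.32, 202.9) N, so -0.5299 T_B + 0.9976 T_C = -21.32 and -0.8480 T_B + 0.0698 T_C = -202.9.
Solving simultaneously: T_B = 248.3 N, T_C = 110.5 N.

T_B ≈ 248 N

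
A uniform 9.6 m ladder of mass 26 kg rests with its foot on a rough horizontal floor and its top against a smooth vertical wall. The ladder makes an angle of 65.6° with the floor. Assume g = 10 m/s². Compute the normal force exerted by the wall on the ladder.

Torques about the foot: N_wall · 9.6 sin 65.6° = 26×10×4.8 cos 65.6° → N_wall = 58.971 N.

N_wall ≈ 59 N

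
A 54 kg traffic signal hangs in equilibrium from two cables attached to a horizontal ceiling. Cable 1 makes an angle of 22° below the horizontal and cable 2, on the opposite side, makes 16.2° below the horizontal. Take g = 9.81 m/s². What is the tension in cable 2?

T_2 ≈ 794 N

Weight W = 54 × 9.81 = 529.7 N acts straight down.
Horizontal: T_1 cos 22° = T_2 cos 16.2°  →  T_1 = 1.036 T_2.
Vertical: T_1 sin 22° + T_2 sin 16.2° = 529.7.
Substituting the horizontal relation into the vertical equation gives 0.667 T_2 = 529.7, so T_2 = 794.2 N.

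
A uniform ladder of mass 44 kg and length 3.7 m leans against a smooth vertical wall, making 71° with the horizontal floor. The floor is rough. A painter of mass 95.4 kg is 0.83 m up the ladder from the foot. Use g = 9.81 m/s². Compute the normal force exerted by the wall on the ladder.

Torques about the foot: N_wall · 3.7 sin 71° = 44×9.81×1.85 cos 71° + 95.4×9.81×0.83 cos 71° → N_wall = 146.6 N.

N_wall ≈ 147 N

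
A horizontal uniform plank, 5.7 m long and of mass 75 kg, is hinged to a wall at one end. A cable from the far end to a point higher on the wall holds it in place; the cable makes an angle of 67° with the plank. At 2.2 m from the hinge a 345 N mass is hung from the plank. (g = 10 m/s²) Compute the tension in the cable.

Take torques about the hinge: T sin 67° · 5.7 = 75×10×2.85 + 345×2.2 = 2896.5 N·m.
So T = 2896.5 / (0.9205 × 5.7) = 552.04 N.

T ≈ 552 N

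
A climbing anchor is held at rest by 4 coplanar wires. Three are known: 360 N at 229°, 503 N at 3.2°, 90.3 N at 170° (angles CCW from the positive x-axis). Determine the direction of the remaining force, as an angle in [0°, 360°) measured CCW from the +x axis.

θ ≈ 128°

Sum the known components: ΣF_x = 177.1 N, ΣF_y = -227.9 N.
For equilibrium the remaining force must supply (−ΣF_x, −ΣF_y) = (-177.1, 227.9) N.
Magnitude = √((-177.1)² + (227.9)²) = 288.7 N; direction = atan2(227.9, -177.1) = 127.8°.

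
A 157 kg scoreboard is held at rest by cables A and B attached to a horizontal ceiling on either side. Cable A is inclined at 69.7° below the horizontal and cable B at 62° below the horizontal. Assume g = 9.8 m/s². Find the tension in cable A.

T_A ≈ 967 N

Weight W = 157 × 9.8 = 1539 N acts straight down.
Horizontal: T_A cos 69.7° = T_B cos 62°  →  T_B = 0.739 T_A.
Vertical: T_A sin 69.7° + T_B sin 62° = 1539.
Substituting the horizontal relation into the vertical equation gives 1.59 T_A = 1539, so T_A = 967.4 N.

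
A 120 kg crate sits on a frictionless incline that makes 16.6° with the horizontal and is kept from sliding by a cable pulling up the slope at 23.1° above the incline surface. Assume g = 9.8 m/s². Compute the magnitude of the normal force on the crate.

N ≈ 984 N

Take axes along and perpendicular to the incline. Weight components: W sin 16.6° = 336 N down-slope, W cos 16.6° = 1127 N into the surface.
Along incline: T cos 23.1° = W sin 16.6° → T = 365.3 N.
Perpendicular: N = W cos 16.6° − T sin 23.1° = 983.7 N.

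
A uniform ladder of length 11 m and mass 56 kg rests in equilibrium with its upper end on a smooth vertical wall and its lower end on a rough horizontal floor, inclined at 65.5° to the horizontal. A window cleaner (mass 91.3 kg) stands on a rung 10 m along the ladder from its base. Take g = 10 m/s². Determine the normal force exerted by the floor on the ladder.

N_floor ≈ 1470 N

ΣF_y = 0: N_floor = 56×10 + 91.3×10 = 1473 N.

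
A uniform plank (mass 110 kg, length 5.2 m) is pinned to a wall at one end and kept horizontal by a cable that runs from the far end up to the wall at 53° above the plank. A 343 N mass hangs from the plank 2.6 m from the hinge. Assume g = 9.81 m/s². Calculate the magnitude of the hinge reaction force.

|H| ≈ 890 N

Take torques about the hinge: T sin 53° · 5.2 = 110×9.81×2.6 + 343×2.6 = 3697.5 N·m.
So T = 3697.5 / (0.7986 × 5.2) = 890.33 N.
ΣF_x = 0: H_x = T cos 53° = 535.81 N.
ΣF_y = 0: H_y = (110×9.81 + 343) − T sin 53° = 1422.1 − 711.05 = 711.05 N.
|H| = √(H_x² + H_y²) = √((535.81)² + (711.05)²) = 890.33 N.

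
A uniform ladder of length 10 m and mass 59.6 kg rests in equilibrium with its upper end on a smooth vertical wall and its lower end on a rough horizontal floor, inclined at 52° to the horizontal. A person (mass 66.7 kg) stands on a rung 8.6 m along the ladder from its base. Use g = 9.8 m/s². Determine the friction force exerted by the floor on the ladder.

f ≈ 667 N

Torques about the foot: N_wall · 10 sin 52° = 59.6×9.8×5 cos 52° + 66.7×9.8×8.6 cos 52° → N_wall = 667.36 N.
ΣF_x = 0: f_floor = N_wall = 667.36 N.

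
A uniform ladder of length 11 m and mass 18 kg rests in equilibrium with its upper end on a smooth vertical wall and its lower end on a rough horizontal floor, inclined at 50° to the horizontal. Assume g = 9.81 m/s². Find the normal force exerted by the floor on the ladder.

ΣF_y = 0: N_floor = 18×9.81 = 176.58 N.

N_floor ≈ 177 N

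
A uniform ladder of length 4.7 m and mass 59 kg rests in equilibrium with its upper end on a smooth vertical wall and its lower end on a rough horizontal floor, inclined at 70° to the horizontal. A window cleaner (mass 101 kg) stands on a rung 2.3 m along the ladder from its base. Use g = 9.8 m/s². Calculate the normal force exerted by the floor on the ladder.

N_floor ≈ 1570 N

ΣF_y = 0: N_floor = 59×9.8 + 101×9.8 = 1568 N.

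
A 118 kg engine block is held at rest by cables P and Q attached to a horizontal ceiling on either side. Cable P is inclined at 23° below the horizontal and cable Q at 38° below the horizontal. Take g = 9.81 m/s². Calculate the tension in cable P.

Weight W = 118 × 9.81 = 1158 N acts straight down.
Horizontal: T_P cos 23° = T_Q cos 38°  →  T_Q = 1.168 T_P.
Vertical: T_P sin 23° + T_Q sin 38° = 1158.
Substituting the horizontal relation into the vertical equation gives 1.11 T_P = 1158, so T_P = 1043 N.

T_P ≈ 1040 N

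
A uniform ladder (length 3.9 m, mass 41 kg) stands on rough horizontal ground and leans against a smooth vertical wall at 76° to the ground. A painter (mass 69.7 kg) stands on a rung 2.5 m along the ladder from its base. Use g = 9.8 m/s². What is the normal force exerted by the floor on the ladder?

N_floor ≈ 1080 N

ΣF_y = 0: N_floor = 41×9.8 + 69.7×9.8 = 1084.9 N.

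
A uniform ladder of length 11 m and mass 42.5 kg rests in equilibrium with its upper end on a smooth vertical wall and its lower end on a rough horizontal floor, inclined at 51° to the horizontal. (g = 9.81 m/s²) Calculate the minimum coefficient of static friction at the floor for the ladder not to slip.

μ_min ≈ 0.405

ΣF_y = 0: N_floor = 42.5×9.81 = 416.93 N.
Torques about the foot: N_wall · 11 sin 51° = 42.5×9.81×5.5 cos 51° → N_wall = 168.81 N.
ΣF_x = 0: f_floor = N_wall = 168.81 N.
μ_min = f_floor / N_floor = 168.81 / 416.93 = 0.4049.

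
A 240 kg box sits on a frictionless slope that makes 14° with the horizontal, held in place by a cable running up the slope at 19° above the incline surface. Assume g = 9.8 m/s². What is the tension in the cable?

Take axes along and perpendicular to the incline. Weight components: W sin 14° = 569 N down-slope, W cos 14° = 2282 N into the surface.
Along incline: T cos 19° = W sin 14° → T = 601.8 N.
Perpendicular: N = W cos 14° − T sin 19° = 2086 N.

T ≈ 602 N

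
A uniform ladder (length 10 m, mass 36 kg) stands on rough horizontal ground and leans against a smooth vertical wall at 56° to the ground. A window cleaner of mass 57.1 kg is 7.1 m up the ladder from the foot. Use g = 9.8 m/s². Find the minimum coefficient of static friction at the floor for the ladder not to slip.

μ_min ≈ 0.424

ΣF_y = 0: N_floor = 36×9.8 + 57.1×9.8 = 912.38 N.
Torques about the foot: N_wall · 10 sin 56° = 36×9.8×5 cos 56° + 57.1×9.8×7.1 cos 56° → N_wall = 386.97 N.
ΣF_x = 0: f_floor = N_wall = 386.97 N.
μ_min = f_floor / N_floor = 386.97 / 912.38 = 0.4241.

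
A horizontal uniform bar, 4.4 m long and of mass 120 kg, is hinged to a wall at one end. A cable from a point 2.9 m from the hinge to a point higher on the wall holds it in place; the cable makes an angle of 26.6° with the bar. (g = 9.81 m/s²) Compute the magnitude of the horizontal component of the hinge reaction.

H_x ≈ 1780 N

Take torques about the hinge: T sin 26.6° · 2.9 = 120×9.81×2.2 = 2589.8 N·m.
So T = 2589.8 / (0.4478 × 2.9) = 1994.5 N.
ΣF_x = 0: H_x = T cos 26.6° = 1783.4 N.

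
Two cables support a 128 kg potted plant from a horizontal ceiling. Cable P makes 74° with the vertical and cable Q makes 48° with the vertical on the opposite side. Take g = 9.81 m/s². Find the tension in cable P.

T_P ≈ 1100 N

Angles from the horizontal: cable P is 90° − 74° = 16°, cable Q is 90° − 48° = 42°.
Weight W = 128 × 9.81 = 1256 N acts straight down.
Horizontal: T_P cos 16° = T_Q cos 42°  →  T_Q = 1.294 T_P.
Vertical: T_P sin 16° + T_Q sin 42° = 1256.
Substituting the horizontal relation into the vertical equation gives 1.141 T_P = 1256, so T_P = 1100 N.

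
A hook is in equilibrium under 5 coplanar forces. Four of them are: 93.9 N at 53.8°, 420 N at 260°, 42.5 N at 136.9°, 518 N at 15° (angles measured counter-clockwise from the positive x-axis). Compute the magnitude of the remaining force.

F ≈ 484 N

Sum the known components: ΣF_x = 451.8 N, ΣF_y = -174.7 N.
For equilibrium the remaining force must supply (−ΣF_x, −ΣF_y) = (-451.8, 174.7) N.
Magnitude = √((-451.8)² + (174.7)²) = 484.5 N; direction = atan2(174.7, -451.8) = 158.9°.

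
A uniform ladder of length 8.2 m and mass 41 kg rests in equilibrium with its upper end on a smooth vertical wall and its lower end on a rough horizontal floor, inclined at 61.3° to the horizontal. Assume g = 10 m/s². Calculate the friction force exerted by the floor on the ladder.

f ≈ 112 N

Torques about the foot: N_wall · 8.2 sin 61.3° = 41×10×4.1 cos 61.3° → N_wall = 112.23 N.
ΣF_x = 0: f_floor = N_wall = 112.23 N.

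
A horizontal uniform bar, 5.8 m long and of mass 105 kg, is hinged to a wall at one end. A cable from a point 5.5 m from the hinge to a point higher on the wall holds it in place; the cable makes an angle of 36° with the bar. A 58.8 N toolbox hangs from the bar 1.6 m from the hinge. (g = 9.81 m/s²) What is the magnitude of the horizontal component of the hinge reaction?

Take torques about the hinge: T sin 36° · 5.5 = 105×9.81×2.9 + 58.8×1.6 = 3081.2 N·m.
So T = 3081.2 / (0.5878 × 5.5) = 953.11 N.
ΣF_x = 0: H_x = T cos 36° = 771.08 N.

H_x ≈ 771 N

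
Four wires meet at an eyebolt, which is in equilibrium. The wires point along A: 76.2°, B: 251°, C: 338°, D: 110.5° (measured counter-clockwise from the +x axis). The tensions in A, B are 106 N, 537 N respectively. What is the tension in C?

Resolve: ΣF_x = 106 cos 76.2° + 537 cos 251° + T_C cos 338° + T_D cos 110.5° = 0.
        ΣF_y = 106 sin 76.2° + 537 sin 251° + T_C sin 338° + T_D sin 110.5° = 0.
The known terms sum to (-149.5, -404.8) N, so 0.9272 T_C − 0.3502 T_D = 149.5 and -0.3746 T_C + 0.9367 T_D = 404.8.
Solving simultaneously: T_C = 382.3 N, T_D = 585.1 N.

T_C ≈ 382 N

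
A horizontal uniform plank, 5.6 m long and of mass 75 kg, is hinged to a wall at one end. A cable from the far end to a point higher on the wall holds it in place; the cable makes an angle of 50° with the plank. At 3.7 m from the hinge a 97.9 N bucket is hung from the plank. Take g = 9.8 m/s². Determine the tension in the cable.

Take torques about the hinge: T sin 50° · 5.6 = 75×9.8×2.8 + 97.9×3.7 = 2420.2 N·m.
So T = 2420.2 / (0.7660 × 5.6) = 564.18 N.

T ≈ 564 N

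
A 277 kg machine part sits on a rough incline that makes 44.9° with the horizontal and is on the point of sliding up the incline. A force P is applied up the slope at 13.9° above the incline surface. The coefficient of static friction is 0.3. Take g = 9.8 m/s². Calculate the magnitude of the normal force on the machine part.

N ≈ 1350 N

On the verge of sliding up the incline, friction equals μN and acts down the slope.
Perpendicular: N + P sin 13.9° = W cos 44.9° = 1923 N.
Along incline: P cos 13.9° = W sin 44.9° + μN  with W sin 44.9° = 1916 N.
Solving the pair for P and N: P = 2391 N, N = 1349 N (and f = μN = 404.6 N).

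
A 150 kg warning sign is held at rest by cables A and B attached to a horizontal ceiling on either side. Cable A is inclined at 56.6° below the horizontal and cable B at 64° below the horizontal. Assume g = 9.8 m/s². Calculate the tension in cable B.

Weight W = 150 × 9.8 = 1470 N acts straight down.
Horizontal: T_A cos 56.6° = T_B cos 64°  →  T_A = 0.7963 T_B.
Vertical: T_A sin 56.6° + T_B sin 64° = 1470.
Substituting the horizontal relation into the vertical equation gives 1.564 T_B = 1470, so T_B = 940.1 N.

T_B ≈ 940 N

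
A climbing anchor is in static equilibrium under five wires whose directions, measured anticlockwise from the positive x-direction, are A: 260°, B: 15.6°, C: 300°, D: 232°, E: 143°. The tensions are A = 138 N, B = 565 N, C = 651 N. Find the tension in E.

Resolve: ΣF_x = 138 cos 260° + 565 cos 15.6° + 651 cos 300° + T_D cos 232° + T_E cos 143° = 0.
        ΣF_y = 138 sin 260° + 565 sin 15.6° + 651 sin 300° + T_D sin 232° + T_E sin 143° = 0.
The known terms sum to (845.7, -547.7) N, so -0.6157 T_D − 0.7986 T_E = -845.7 and -0.7880 T_D + 0.6018 T_E = 547.7.
Solving simultaneously: T_D = 71.53 N, T_E = 1004 N.

T_E ≈ 1000 N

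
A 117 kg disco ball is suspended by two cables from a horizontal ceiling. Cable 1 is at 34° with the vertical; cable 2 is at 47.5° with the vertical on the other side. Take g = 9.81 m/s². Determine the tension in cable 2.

Angles from the horizontal: cable 1 is 90° − 34° = 56°, cable 2 is 90° − 47.5° = 42.5°.
Weight W = 117 × 9.81 = 1148 N acts straight down.
Horizontal: T_1 cos 56° = T_2 cos 42.5°  →  T_1 = 1.318 T_2.
Vertical: T_1 sin 56° + T_2 sin 42.5° = 1148.
Substituting the horizontal relation into the vertical equation gives 1.769 T_2 = 1148, so T_2 = 649 N.

T_2 ≈ 649 N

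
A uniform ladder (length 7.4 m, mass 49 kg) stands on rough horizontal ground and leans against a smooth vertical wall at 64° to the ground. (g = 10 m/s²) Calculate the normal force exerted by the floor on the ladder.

ΣF_y = 0: N_floor = 49×10 = 490 N.

N_floor ≈ 490 N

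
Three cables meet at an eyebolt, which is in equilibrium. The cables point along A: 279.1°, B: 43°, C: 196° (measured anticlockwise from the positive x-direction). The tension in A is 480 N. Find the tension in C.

Resolve: ΣF_x = 480 cos 279.1° + T_B cos 43° + T_C cos 196° = 0.
        ΣF_y = 480 sin 279.1° + T_B sin 43° + T_C sin 196° = 0.
The known terms sum to (75.92, -474) N, so 0.7314 T_B − 0.9613 T_C = -75.92 and 0.6820 T_B − 0.2756 T_C = 474.
Solving simultaneously: T_B = 1050 N, T_C = 877.6 N.

T_C ≈ 878 N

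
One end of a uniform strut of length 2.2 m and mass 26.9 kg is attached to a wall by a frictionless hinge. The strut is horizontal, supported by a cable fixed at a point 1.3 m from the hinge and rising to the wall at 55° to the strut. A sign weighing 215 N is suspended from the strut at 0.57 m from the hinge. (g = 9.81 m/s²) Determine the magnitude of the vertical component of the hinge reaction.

Take torques about the hinge: T sin 55° · 1.3 = 26.9×9.81×1.1 + 215×0.57 = 412.83 N·m.
So T = 412.83 / (0.8192 × 1.3) = 387.67 N.
ΣF_y = 0: H_y = (26.9×9.81 + 215) − T sin 55° = 478.89 − 317.56 = 161.33 N.

|H_y| ≈ 161 N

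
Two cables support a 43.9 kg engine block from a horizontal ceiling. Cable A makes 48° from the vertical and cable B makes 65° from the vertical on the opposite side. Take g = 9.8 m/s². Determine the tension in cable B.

Angles from the horizontal: cable A is 90° − 48° = 42°, cable B is 90° − 65° = 25°.
Weight W = 43.9 × 9.8 = 430.2 N acts straight down.
Horizontal: T_A cos 42° = T_B cos 25°  →  T_A = 1.22 T_B.
Vertical: T_A sin 42° + T_B sin 25° = 430.2.
Substituting the horizontal relation into the vertical equation gives 1.239 T_B = 430.2, so T_B = 347.3 N.

T_B ≈ 347 N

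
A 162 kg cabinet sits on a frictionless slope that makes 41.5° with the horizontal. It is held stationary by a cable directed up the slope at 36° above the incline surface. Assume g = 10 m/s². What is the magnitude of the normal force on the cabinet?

Take axes along and perpendicular to the incline. Weight components: W sin 41.5° = 1073 N down-slope, W cos 41.5° = 1213 N into the surface.
Along incline: T cos 36° = W sin 41.5° → T = 1327 N.
Perpendicular: N = W cos 41.5° − T sin 36° = 433.4 N.

N ≈ 433 N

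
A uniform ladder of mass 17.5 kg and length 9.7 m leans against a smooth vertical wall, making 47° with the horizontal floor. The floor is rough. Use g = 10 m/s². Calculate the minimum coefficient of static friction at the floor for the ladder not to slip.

ΣF_y = 0: N_floor = 17.5×10 = 175 N.
Torques about the foot: N_wall · 9.7 sin 47° = 17.5×10×4.85 cos 47° → N_wall = 81.595 N.
ΣF_x = 0: f_floor = N_wall = 81.595 N.
μ_min = f_floor / N_floor = 81.595 / 175 = 0.4663.

μ_min ≈ 0.466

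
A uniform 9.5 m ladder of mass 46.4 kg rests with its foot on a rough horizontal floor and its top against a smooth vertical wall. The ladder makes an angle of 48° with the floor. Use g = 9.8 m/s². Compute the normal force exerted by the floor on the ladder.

ΣF_y = 0: N_floor = 46.4×9.8 = 454.72 N.

N_floor ≈ 455 N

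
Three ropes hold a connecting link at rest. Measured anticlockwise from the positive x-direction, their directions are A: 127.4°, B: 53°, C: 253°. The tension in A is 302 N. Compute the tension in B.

Resolve: ΣF_x = 302 cos 127.4° + T_B cos 53° + T_C cos 253° = 0.
        ΣF_y = 302 sin 127.4° + T_B sin 53° + T_C sin 253° = 0.
The known terms sum to (-183.4, 239.9) N, so 0.6018 T_B − 0.2924 T_C = 183.4 and 0.7986 T_B − 0.9563 T_C = -239.9.
Solving simultaneously: T_B = 718 N, T_C = 850.5 N.

T_B ≈ 718 N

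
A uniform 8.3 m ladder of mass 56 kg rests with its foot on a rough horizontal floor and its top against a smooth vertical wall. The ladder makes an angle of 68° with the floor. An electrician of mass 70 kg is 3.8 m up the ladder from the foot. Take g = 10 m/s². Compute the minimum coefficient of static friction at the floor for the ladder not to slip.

ΣF_y = 0: N_floor = 56×10 + 70×10 = 1260 N.
Torques about the foot: N_wall · 8.3 sin 68° = 56×10×4.15 cos 68° + 70×10×3.8 cos 68° → N_wall = 242.61 N.
ΣF_x = 0: f_floor = N_wall = 242.61 N.
μ_min = f_floor / N_floor = 242.61 / 1260 = 0.1925.

μ_min ≈ 0.193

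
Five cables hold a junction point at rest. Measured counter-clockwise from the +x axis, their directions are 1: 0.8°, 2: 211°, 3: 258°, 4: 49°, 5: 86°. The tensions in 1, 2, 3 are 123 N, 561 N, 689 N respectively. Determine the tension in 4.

Resolve: ΣF_x = 123 cos 0.8° + 561 cos 211° + 689 cos 258° + T_4 cos 49° + T_5 cos 86° = 0.
        ΣF_y = 123 sin 0.8° + 561 sin 211° + 689 sin 258° + T_4 sin 49° + T_5 sin 86° = 0.
The known terms sum to (-501.1, -961.2) N, so 0.6561 T_4 + 0.0698 T_5 = 501.1 and 0.7547 T_4 + 0.9976 T_5 = 961.2.
Solving simultaneously: T_4 = 719.3 N, T_5 = 419.3 N.

T_4 ≈ 719 N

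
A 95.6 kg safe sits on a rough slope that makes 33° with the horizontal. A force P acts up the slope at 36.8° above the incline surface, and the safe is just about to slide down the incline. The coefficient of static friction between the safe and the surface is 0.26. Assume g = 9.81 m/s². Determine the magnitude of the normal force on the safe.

On the verge of sliding down the incline, friction equals μN and acts up the slope.
Perpendicular: N + P sin 36.8° = W cos 33° = 786.5 N.
Along incline: P cos 36.8° + μN = W sin 33° with W sin 33° = 510.8 N.
Solving the pair for P and N: P = 474.9 N, N = 502.1 N (and f = μN = 130.5 N).

N ≈ 502 N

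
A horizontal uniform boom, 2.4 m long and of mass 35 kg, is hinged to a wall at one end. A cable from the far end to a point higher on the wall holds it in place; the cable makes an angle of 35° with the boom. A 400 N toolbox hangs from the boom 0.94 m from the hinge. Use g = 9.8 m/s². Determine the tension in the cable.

Take torques about the hinge: T sin 35° · 2.4 = 35×9.8×1.2 + 400×0.94 = 787.6 N·m.
So T = 787.6 / (0.5736 × 2.4) = 572.14 N.

T ≈ 572 N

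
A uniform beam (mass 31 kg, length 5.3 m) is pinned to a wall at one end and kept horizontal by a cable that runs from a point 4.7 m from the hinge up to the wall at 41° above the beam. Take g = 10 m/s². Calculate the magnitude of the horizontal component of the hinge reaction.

Take torques about the hinge: T sin 41° · 4.7 = 31×10×2.65 = 821.5 N·m.
So T = 821.5 / (0.6561 × 4.7) = 266.42 N.
ΣF_x = 0: H_x = T cos 41° = 201.07 N.

H_x ≈ 201 N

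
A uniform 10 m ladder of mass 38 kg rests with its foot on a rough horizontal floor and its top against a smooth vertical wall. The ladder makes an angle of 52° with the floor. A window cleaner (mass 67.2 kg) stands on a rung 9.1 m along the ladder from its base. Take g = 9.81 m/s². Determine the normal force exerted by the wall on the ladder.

Torques about the foot: N_wall · 10 sin 52° = 38×9.81×5 cos 52° + 67.2×9.81×9.1 cos 52° → N_wall = 614.32 N.

N_wall ≈ 614 N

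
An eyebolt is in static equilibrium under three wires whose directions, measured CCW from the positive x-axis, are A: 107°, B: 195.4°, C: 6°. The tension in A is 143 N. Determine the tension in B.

Resolve: ΣF_x = 143 cos 107° + T_B cos 195.4° + T_C cos 6° = 0.
        ΣF_y = 143 sin 107° + T_B sin 195.4° + T_C sin 6° = 0.
The known terms sum to (-41.81, 136.8) N, so -0.9641 T_B + 0.9945 T_C = 41.81 and -0.2656 T_B + 0.1045 T_C = -136.8.
Solving simultaneously: T_B = 859.5 N, T_C = 875.2 N.

T_B ≈ 859 N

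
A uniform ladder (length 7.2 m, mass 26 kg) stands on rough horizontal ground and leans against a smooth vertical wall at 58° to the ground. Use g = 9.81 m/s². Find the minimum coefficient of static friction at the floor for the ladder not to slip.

μ_min ≈ 0.312

ΣF_y = 0: N_floor = 26×9.81 = 255.06 N.
Torques about the foot: N_wall · 7.2 sin 58° = 26×9.81×3.6 cos 58° → N_wall = 79.69 N.
ΣF_x = 0: f_floor = N_wall = 79.69 N.
μ_min = f_floor / N_floor = 79.69 / 255.06 = 0.3124.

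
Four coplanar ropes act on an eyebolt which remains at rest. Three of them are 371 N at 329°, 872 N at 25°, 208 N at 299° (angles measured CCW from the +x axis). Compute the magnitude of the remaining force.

F ≈ 1210 N

Sum the known components: ΣF_x = 1209 N, ΣF_y = -4.477 N.
For equilibrium the remaining force must supply (−ΣF_x, −ΣF_y) = (-1209, 4.477) N.
Magnitude = √((-1209)² + (4.477)²) = 1209 N; direction = atan2(4.477, -1209) = 179.8°.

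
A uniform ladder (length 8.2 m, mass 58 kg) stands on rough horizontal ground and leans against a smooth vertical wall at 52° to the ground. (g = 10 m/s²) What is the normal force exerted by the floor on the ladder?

ΣF_y = 0: N_floor = 58×10 = 580 N.

N_floor ≈ 580 N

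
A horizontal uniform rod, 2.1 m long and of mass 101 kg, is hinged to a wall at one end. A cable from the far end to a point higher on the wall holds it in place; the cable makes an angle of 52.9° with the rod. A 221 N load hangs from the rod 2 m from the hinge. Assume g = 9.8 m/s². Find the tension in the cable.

Take torques about the hinge: T sin 52.9° · 2.1 = 101×9.8×1.05 + 221×2 = 1481.3 N·m.
So T = 1481.3 / (0.7976 × 2.1) = 884.39 N.

T ≈ 884 N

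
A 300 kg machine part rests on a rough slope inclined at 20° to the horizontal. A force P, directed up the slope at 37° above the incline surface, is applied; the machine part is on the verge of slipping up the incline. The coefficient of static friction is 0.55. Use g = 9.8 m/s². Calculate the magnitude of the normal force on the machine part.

N ≈ 1420 N

On the verge of sliding up the incline, friction equals μN and acts down the slope.
Perpendicular: N + P sin 37° = W cos 20° = 2763 N.
Along incline: P cos 37° = W sin 20° + μN  with W sin 20° = 1006 N.
Solving the pair for P and N: P = 2235 N, N = 1417 N (and f = μN = 779.6 N).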